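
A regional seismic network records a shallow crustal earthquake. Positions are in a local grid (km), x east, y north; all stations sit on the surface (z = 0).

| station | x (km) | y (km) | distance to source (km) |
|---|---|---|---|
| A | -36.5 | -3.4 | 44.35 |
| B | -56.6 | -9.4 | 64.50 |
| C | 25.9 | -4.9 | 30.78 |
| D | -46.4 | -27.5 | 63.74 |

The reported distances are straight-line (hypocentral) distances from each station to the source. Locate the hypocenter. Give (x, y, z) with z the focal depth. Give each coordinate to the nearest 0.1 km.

x ≈ 3.2 km, y ≈ 9.7 km, depth ≈ 14.8 km

Each station gives a sphere (x−x_i)² + (y−y_i)² + z² = d_i² (stations at z=0).
Subtracting the A sphere from B and C: z² cancels, leaving linear equations in x and y:
-40.2 x − 12.0 y = -245.22
124.8 x − 3.0 y = 370.52
Solving: x ≈ 3.202, y ≈ 9.707 km (keep extra digits for the depth step; rounded: 3.2, 9.7).
Then from the A sphere: z² = 44.35² − (x + 36.5)² − (y + 3.4)² with x = 3.202, y = 9.707, so z ≈ 14.795 ≈ 14.8 km.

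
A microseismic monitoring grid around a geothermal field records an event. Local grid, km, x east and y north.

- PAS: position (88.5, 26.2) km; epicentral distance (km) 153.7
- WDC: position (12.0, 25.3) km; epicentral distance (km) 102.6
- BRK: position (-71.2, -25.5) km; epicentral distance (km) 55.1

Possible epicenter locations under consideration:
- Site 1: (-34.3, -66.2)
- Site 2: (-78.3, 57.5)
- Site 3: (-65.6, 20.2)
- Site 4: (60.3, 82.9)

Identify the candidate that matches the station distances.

For each candidate, compare |candidate − station| to the reported distance:
Site 1: residuals PAS 0.0, WDC 0.1, BRK 0.2 → max 0.2 km
Site 2: residuals PAS 16.0, WDC 6.7, BRK 28.2 → max 28.2 km
Site 3: residuals PAS 0.5, WDC 24.8, BRK 9.1 → max 24.8 km
Site 4: residuals PAS 90.4, WDC 27.4, BRK 115.3 → max 115.3 km
Only Site 1 has all residuals ≈ 0.

Site 1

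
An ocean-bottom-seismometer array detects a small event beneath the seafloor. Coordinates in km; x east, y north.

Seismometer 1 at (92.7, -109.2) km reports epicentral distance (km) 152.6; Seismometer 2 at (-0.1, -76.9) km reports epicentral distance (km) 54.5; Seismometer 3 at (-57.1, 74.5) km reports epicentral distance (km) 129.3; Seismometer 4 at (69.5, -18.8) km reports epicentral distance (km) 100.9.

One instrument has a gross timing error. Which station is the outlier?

Seismometer 4

Solve using three stations at a time. Using Seismometer 1, Seismometer 2, Seismometer 3 (subtract circle equations pairwise → linear system) gives (x, y) ≈ (-49.8, -54.6).
Distances from that point to each station vs reported:
  Seismometer 1: calculated 152.6 vs reported 152.6 → residual 0.0 km
  Seismometer 2: calculated 54.5 vs reported 54.5 → residual 0.0 km
  Seismometer 3: calculated 129.3 vs reported 129.3 → residual 0.0 km
  Seismometer 4: calculated 124.5 vs reported 100.9 → residual 23.6 km
Seismometer 1, Seismometer 2, Seismometer 3 are mutually consistent (residuals ≈ 0); Seismometer 4 is off by 23.6 km.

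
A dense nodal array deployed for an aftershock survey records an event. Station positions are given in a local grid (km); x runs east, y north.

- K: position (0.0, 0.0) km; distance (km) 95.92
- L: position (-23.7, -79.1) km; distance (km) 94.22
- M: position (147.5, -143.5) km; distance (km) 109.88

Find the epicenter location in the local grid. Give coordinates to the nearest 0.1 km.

x ≈ 69.6 km, y ≈ -66.0 km

Circle about each station: x² + y² = 95.92²; (x + 23.7)² + (y + 79.1)² = 94.22²; (x − 147.5)² + (y + 143.5)² = 109.88².
Subtracting pairs of circle equations eliminates x²+y² and gives linear equations (the radical axes):
-47.4 x − 158.2 y = 7141.74
295.0 x − 287.0 y = 39475.53
Solving the 2×2 system: x ≈ 69.6, y ≈ -66.0 km.
Check against K (with the unrounded x, y): √(x²+y²) = 95.92 ≈ 95.92 km. ✓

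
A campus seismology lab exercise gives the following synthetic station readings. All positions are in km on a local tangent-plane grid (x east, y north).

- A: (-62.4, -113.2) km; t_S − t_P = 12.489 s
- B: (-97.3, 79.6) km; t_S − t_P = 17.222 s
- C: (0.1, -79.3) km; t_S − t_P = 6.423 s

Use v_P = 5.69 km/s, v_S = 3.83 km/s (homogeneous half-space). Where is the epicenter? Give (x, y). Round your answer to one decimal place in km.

Distance from S−P lag: d = Δt · v_P v_S / (v_P − v_S) = Δt · (5.69·3.83)/(5.69−3.83) ≈ 11.7165·Δt.
So d_A = 146.33, d_B = 201.78, d_C = 75.26 km.
Circle about each station: (x + 62.4)² + (y + 113.2)² = 146.33²; (x + 97.3)² + (y − 79.6)² = 201.78²; (x − 0.1)² + (y + 79.3)² = 75.26².
Subtracting the A equation from the B and C equations removes the quadratic terms:
-69.8 x + 385.6 y = -20207.25
125.0 x + 67.8 y = 5328.90
Solving the 2×2 system: x ≈ 64.7, y ≈ -40.7 km.
Check against A (with the unrounded x, y): √((x + 62.4)²+(y + 113.2)²) = 146.33 ≈ 146.33 km. ✓

x ≈ 64.7 km, y ≈ -40.7 km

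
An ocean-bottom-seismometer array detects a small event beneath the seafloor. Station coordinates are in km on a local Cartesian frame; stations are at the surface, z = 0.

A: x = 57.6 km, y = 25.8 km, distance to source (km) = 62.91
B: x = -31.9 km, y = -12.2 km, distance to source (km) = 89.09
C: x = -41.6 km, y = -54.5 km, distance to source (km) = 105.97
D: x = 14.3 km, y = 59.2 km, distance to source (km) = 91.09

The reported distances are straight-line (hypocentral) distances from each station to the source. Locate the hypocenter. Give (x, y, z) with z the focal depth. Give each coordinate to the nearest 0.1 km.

(43.4, -12.8, 47.6)

Each station gives a sphere (x−x_i)² + (y−y_i)² + z² = d_i² (stations at z=0).
Subtracting the A sphere from B and C: z² cancels, leaving linear equations in x and y:
-179.0 x − 76.0 y = -6796.31
-198.4 x − 160.6 y = -6554.56
Solving: x ≈ 43.408, y ≈ -12.812 km (keep extra digits for the depth step; rounded: 43.4, -12.8).
Then from the A sphere: z² = 62.91² − (x − 57.6)² − (y − 25.8)² with x = 43.408, y = -12.812, so z ≈ 47.596 ≈ 47.6 km.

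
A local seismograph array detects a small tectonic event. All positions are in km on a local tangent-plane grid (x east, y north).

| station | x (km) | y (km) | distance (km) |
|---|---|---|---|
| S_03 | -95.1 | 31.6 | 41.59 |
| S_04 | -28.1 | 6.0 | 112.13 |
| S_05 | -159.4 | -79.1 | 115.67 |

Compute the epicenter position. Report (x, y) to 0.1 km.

Circle about each station: (x + 95.1)² + (y − 31.6)² = 41.59²; (x + 28.1)² + (y − 6.0)² = 112.13²; (x + 159.4)² + (y + 79.1)² = 115.67².
Subtracting the S_03 equation from the S_04 and S_05 equations removes the quadratic terms:
134.0 x − 51.2 y = -20060.37
-128.6 x − 221.4 y = 9972.78
Solving the 2×2 system: x ≈ -136.6, y ≈ 34.3 km.
Check against S_03 (with the unrounded x, y): √((x + 95.1)²+(y − 31.6)²) = 41.59 ≈ 41.59 km. ✓

(-136.6, 34.3)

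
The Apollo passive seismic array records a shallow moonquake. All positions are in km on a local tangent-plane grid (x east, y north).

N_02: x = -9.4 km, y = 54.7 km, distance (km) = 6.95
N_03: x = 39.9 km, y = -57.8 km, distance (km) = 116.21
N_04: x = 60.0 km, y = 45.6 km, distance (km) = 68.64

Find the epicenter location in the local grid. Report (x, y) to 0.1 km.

(-8.6, 47.8)

Circle about each station: (x + 9.4)² + (y − 54.7)² = 6.95²; (x − 39.9)² + (y + 57.8)² = 116.21²; (x − 60.0)² + (y − 45.6)² = 68.64².
Subtracting pairs of circle equations eliminates x²+y² and gives linear equations (the radical axes):
98.6 x − 225.0 y = -11604.06
138.8 x − 18.2 y = -2064.24
Solving the 2×2 system: x ≈ -8.6, y ≈ 47.8 km.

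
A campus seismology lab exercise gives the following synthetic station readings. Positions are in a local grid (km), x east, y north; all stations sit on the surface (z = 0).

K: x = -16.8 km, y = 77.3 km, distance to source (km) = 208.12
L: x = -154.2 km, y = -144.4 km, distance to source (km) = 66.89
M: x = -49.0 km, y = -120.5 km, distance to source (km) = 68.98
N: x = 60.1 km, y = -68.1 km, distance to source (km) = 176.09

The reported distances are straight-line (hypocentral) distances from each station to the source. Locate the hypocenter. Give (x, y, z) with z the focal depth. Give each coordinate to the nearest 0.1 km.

Each station gives a sphere (x−x_i)² + (y−y_i)² + z² = d_i² (stations at z=0).
Subtracting the K sphere from L and M: z² cancels, leaving linear equations in x and y:
-274.8 x − 443.4 y = 77211.13
-64.4 x − 395.6 y = 49219.41
Solving: x ≈ -108.798, y ≈ -106.706 km (keep extra digits for the depth step; rounded: -108.8, -106.7).
Then from the K sphere: z² = 208.12² − (x + 16.8)² − (y − 77.3)² with x = -108.798, y = -106.706, so z ≈ 31.498 ≈ 31.5 km.

(-108.8, -106.7, 31.5)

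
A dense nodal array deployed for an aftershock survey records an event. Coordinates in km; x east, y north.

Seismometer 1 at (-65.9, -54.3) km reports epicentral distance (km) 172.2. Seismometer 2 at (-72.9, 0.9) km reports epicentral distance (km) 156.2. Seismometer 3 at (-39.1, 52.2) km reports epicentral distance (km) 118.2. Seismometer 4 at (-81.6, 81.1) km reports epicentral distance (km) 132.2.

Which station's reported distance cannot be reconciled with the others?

Solve using three stations at a time. Using Seismometer 1, Seismometer 2, Seismometer 3 (subtract circle equations pairwise → linear system) gives (x, y) ≈ (78.4, 39.6).
Distances from that point to each station vs reported:
  Seismometer 1: calculated 172.2 vs reported 172.2 → residual 0.0 km
  Seismometer 2: calculated 156.2 vs reported 156.2 → residual 0.0 km
  Seismometer 3: calculated 118.2 vs reported 118.2 → residual 0.0 km
  Seismometer 4: calculated 165.3 vs reported 132.2 → residual 33.1 km
Seismometer 1, Seismometer 2, Seismometer 3 are mutually consistent (residuals ≈ 0); Seismometer 4 is off by 33.1 km.

Seismometer 4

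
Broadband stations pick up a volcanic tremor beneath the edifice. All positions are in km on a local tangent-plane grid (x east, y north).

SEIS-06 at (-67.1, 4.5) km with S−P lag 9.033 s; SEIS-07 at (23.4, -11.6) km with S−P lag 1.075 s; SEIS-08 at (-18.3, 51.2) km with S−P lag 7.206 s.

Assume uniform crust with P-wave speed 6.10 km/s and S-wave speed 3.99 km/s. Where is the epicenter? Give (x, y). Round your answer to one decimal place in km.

Distance from S−P lag: d = Δt · v_P v_S / (v_P − v_S) = Δt · (6.10·3.99)/(6.10−3.99) ≈ 11.5351·Δt.
So d_SEIS-06 = 104.20, d_SEIS-07 = 12.40, d_SEIS-08 = 83.12 km.
Circle about each station: (x + 67.1)² + (y − 4.5)² = 104.20²; (x − 23.4)² + (y + 11.6)² = 12.40²; (x + 18.3)² + (y − 51.2)² = 83.12².
Subtracting the SEIS-06 equation from the SEIS-07 and SEIS-08 equations removes the quadratic terms:
181.0 x − 32.2 y = 6863.34
97.6 x + 93.4 y = 2382.38
Solving the 2×2 system: x ≈ 35.8, y ≈ -11.9 km.
Check against SEIS-06 (with the unrounded x, y): √((x + 67.1)²+(y − 4.5)²) = 104.20 ≈ 104.20 km. ✓

35.8 km east, -11.9 km north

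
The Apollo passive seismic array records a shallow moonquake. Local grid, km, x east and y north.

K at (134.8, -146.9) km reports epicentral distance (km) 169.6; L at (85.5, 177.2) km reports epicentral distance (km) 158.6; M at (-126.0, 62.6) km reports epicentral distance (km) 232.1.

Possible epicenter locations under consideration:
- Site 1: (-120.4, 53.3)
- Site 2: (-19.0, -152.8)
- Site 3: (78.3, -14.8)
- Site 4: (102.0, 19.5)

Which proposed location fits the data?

For each candidate, compare |candidate − station| to the reported distance:
Site 1: residuals K 154.8, L 81.7, M 221.2 → max 221.2 km
Site 2: residuals K 15.7, L 187.6, M 8.4 → max 187.6 km
Site 3: residuals K 25.9, L 33.5, M 13.6 → max 33.5 km
Site 4: residuals K 0.0, L 0.0, M 0.1 → max 0.1 km
Only Site 4 has all residuals ≈ 0.

Site 4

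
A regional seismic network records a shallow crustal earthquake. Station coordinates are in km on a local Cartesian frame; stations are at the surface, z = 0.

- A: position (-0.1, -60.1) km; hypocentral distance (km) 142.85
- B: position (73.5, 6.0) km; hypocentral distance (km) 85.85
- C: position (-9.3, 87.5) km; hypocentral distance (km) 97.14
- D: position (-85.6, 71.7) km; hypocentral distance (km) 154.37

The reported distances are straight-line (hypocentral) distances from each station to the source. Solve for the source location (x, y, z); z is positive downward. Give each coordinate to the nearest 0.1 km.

Each station gives a sphere (x−x_i)² + (y−y_i)² + z² = d_i² (stations at z=0).
Subtracting the A sphere from B and C: z² cancels, leaving linear equations in x and y:
147.2 x + 132.2 y = 14862.13
-18.4 x + 295.2 y = 15100.66
Solving: x ≈ 52.107, y ≈ 54.402 km (keep extra digits for the depth step; rounded: 52.1, 54.4).
Then from the A sphere: z² = 142.85² − (x + 0.1)² − (y + 60.1)² with x = 52.107, y = 54.402, so z ≈ 67.601 ≈ 67.6 km.
Check against D (with the unrounded solution): distance 154.38 ≈ 154.37 km. ✓

x ≈ 52.1 km, y ≈ 54.4 km, depth ≈ 67.6 km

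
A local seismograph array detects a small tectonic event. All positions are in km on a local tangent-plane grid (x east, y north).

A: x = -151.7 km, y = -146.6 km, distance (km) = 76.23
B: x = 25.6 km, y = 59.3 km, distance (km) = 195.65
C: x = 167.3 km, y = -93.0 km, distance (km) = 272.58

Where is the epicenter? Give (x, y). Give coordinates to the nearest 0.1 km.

x ≈ -105.2 km, y ≈ -86.2 km

Circle about each station: (x + 151.7)² + (y + 146.6)² = 76.23²; (x − 25.6)² + (y − 59.3)² = 195.65²; (x − 167.3)² + (y + 93.0)² = 272.58².
Subtracting the A equation from the B and C equations removes the quadratic terms:
354.6 x + 411.8 y = -72800.51
638.0 x + 107.2 y = -76355.00
Solving the 2×2 system: x ≈ -105.2, y ≈ -86.2 km.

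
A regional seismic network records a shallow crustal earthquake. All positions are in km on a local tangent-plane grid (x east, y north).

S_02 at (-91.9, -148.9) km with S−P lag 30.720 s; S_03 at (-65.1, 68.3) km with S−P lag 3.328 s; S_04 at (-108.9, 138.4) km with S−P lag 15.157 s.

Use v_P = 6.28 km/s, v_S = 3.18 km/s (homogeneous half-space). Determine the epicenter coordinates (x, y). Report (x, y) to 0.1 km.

x ≈ -72.0 km, y ≈ 48.0 km

Distance from S−P lag: d = Δt · v_P v_S / (v_P − v_S) = Δt · (6.28·3.18)/(6.28−3.18) ≈ 6.4421·Δt.
So d_S_02 = 197.90, d_S_03 = 21.44, d_S_04 = 97.64 km.
Circle about each station: (x + 91.9)² + (y + 148.9)² = 197.90²; (x + 65.1)² + (y − 68.3)² = 21.44²; (x + 108.9)² + (y − 138.4)² = 97.64².
Subtracting the S_02 equation from the S_03 and S_04 equations removes the quadratic terms:
53.6 x + 434.4 y = 16990.82
-34.0 x + 574.6 y = 30027.79
Solving the 2×2 system: x ≈ -72.0, y ≈ 48.0 km.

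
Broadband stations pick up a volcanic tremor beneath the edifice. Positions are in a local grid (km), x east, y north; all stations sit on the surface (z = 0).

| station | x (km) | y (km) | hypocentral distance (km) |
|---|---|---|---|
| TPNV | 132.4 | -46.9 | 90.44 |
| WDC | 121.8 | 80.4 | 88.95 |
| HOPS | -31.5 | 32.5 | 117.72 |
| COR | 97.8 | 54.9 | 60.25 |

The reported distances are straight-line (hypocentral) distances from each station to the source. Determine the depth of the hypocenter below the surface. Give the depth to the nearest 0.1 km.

Each station gives a sphere (x−x_i)² + (y−y_i)² + z² = d_i² (stations at z=0).
Subtracting the TPNV sphere from WDC and HOPS: z² cancels, leaving linear equations in x and y:
-21.2 x + 254.6 y = 1837.32
-327.8 x + 158.8 y = -23359.47
Solving: x ≈ 77.900, y ≈ 13.703 km (keep extra digits for the depth step; rounded: 77.9, 13.7).
Then from the TPNV sphere: z² = 90.44² − (x − 132.4)² − (y + 46.9)² with x = 77.900, y = 13.703, so z ≈ 39.197 ≈ 39.2 km.

depth ≈ 39.2 km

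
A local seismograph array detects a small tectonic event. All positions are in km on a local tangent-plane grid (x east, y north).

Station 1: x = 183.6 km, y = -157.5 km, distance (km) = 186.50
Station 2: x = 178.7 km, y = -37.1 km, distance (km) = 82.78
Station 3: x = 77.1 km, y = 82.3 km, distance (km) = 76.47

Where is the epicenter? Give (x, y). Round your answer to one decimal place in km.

(115.2, 16.0)

Circle about each station: (x − 183.6)² + (y + 157.5)² = 186.50²; (x − 178.7)² + (y + 37.1)² = 82.78²; (x − 77.1)² + (y − 82.3)² = 76.47².
Subtracting pairs of circle equations eliminates x²+y² and gives linear equations (the radical axes):
-9.8 x + 240.8 y = 2724.61
-213.0 x + 479.6 y = -16862.92
Solving the 2×2 system: x ≈ 115.2, y ≈ 16.0 km.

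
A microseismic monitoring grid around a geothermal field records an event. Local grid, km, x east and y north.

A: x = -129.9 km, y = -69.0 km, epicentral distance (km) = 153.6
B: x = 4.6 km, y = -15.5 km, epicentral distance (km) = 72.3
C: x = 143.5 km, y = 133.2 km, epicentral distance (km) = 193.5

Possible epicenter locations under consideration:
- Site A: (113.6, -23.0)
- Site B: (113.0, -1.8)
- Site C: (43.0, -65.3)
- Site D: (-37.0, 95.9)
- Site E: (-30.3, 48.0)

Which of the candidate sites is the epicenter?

Site E

For each candidate, compare |candidate − station| to the reported distance:
Site A: residuals A 94.2, B 37.0, C 34.5 → max 94.2 km
Site B: residuals A 98.4, B 37.0, C 55.1 → max 98.4 km
Site C: residuals A 19.3, B 9.4, C 29.0 → max 29.0 km
Site D: residuals A 35.7, B 46.6, C 9.2 → max 46.6 km
Site E: residuals A 0.1, B 0.2, C 0.1 → max 0.2 km
Only Site E has all residuals ≈ 0.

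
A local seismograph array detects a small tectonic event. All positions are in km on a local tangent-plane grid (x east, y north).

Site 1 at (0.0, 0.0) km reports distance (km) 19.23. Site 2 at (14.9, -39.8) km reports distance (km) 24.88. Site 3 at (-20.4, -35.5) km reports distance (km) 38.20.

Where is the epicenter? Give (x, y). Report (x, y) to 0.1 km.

x ≈ 11.9 km, y ≈ -15.1 km

Circle about each station: x² + y² = 19.23²; (x − 14.9)² + (y + 39.8)² = 24.88²; (x + 20.4)² + (y + 35.5)² = 38.20².
Subtracting the Site 1 equation from the Site 2 and Site 3 equations removes the quadratic terms:
29.8 x − 79.6 y = 1556.83
-40.8 x − 71.0 y = 586.96
Solving the 2×2 system: x ≈ 11.9, y ≈ -15.1 km.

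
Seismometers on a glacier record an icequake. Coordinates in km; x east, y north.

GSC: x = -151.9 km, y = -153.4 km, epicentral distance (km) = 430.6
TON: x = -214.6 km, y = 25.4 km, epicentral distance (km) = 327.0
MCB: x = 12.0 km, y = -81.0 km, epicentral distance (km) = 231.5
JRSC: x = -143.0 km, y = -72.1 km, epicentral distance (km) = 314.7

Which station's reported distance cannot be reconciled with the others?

Solve using three stations at a time. Using TON, MCB, JRSC (subtract circle equations pairwise → linear system) gives (x, y) ≈ (93.3, 136.0).
Distances from that point to each station vs reported:
  GSC: calculated 379.3 vs reported 430.6 → residual 51.3 km
  TON: calculated 327.2 vs reported 327.0 → residual 0.2 km
  MCB: calculated 231.7 vs reported 231.5 → residual 0.2 km
  JRSC: calculated 314.9 vs reported 314.7 → residual 0.2 km
TON, MCB, JRSC are mutually consistent (residuals ≈ 0); GSC is off by 51.3 km.

GSC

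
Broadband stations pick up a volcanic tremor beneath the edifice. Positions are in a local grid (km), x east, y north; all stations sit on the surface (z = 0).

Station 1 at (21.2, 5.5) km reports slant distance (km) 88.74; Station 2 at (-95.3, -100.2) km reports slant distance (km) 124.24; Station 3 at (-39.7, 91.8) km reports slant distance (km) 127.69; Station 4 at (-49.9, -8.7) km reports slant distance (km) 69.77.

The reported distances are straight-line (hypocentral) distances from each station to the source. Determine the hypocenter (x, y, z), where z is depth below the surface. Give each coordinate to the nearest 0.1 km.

Each station gives a sphere (x−x_i)² + (y−y_i)² + z² = d_i² (stations at z=0).
Subtracting the Station 1 sphere from Station 2 and Station 3: z² cancels, leaving linear equations in x and y:
-233.0 x − 211.4 y = 11081.65
-121.8 x + 172.6 y = 1093.69
Solving: x ≈ -32.501, y ≈ -16.599 km (keep extra digits for the depth step; rounded: -32.5, -16.6).
Then from the Station 1 sphere: z² = 88.74² − (x − 21.2)² − (y − 5.5)² with x = -32.501, y = -16.599, so z ≈ 67.102 ≈ 67.1 km.
Check against Station 4 (with the unrounded solution): distance 69.77 ≈ 69.77 km. ✓

x ≈ -32.5 km, y ≈ -16.6 km, depth ≈ 67.1 km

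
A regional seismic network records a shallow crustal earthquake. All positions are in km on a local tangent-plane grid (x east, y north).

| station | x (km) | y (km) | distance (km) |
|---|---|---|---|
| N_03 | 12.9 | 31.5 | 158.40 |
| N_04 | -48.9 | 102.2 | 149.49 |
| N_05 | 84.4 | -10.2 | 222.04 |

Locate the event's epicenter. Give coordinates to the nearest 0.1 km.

(-137.5, -18.2)

Circle about each station: (x − 12.9)² + (y − 31.5)² = 158.40²; (x + 48.9)² + (y − 102.2)² = 149.49²; (x − 84.4)² + (y + 10.2)² = 222.04².
Subtracting the N_03 equation from the N_04 and N_05 equations removes the quadratic terms:
-123.6 x + 141.4 y = 14420.69
143.0 x − 83.4 y = -18142.46
Solving the 2×2 system: x ≈ -137.5, y ≈ -18.2 km.
Check against N_03 (with the unrounded x, y): √((x − 12.9)²+(y − 31.5)²) = 158.37 ≈ 158.40 km. ✓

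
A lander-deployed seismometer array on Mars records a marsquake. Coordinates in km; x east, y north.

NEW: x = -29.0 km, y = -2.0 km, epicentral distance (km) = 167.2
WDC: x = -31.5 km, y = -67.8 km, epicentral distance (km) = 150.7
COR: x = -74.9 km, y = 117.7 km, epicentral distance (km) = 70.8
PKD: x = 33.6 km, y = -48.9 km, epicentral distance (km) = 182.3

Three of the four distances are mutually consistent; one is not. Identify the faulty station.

NEW

Solve using three stations at a time. Using WDC, COR, PKD (subtract circle equations pairwise → linear system) gives (x, y) ≈ (-113.7, 58.5).
Distances from that point to each station vs reported:
  NEW: calculated 104.1 vs reported 167.2 → residual 63.1 km
  WDC: calculated 150.7 vs reported 150.7 → residual 0.0 km
  COR: calculated 70.8 vs reported 70.8 → residual 0.0 km
  PKD: calculated 182.3 vs reported 182.3 → residual 0.0 km
WDC, COR, PKD are mutually consistent (residuals ≈ 0); NEW is off by 63.1 km.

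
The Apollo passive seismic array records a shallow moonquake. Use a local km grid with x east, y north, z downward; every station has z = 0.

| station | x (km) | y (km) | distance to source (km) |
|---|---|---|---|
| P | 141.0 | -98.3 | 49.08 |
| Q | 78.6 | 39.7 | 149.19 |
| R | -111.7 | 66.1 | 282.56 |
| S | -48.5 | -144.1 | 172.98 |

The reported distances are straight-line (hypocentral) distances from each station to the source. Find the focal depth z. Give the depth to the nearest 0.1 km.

Each station gives a sphere (x−x_i)² + (y−y_i)² + z² = d_i² (stations at z=0).
Subtracting the P sphere from Q and R: z² cancels, leaving linear equations in x and y:
-124.8 x + 276.0 y = -41638.65
-505.4 x + 328.8 y = -90129.10
Solving: x ≈ 113.602, y ≈ -99.497 km (keep extra digits for the depth step; rounded: 113.6, -99.5).
Then from the P sphere: z² = 49.08² − (x − 141.0)² − (y + 98.3)² with x = 113.602, y = -99.497, so z ≈ 40.703 ≈ 40.7 km.

z ≈ 40.7 km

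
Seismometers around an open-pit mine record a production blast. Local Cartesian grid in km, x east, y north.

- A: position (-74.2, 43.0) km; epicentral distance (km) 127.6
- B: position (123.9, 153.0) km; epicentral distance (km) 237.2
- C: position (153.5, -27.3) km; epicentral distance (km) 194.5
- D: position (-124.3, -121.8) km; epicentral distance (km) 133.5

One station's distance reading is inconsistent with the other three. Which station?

Solve using three stations at a time. Using B, C, D (subtract circle equations pairwise → linear system) gives (x, y) ≈ (-40.7, -17.7).
Distances from that point to each station vs reported:
  A: calculated 69.3 vs reported 127.6 → residual 58.3 km
  B: calculated 237.2 vs reported 237.2 → residual 0.0 km
  C: calculated 194.5 vs reported 194.5 → residual 0.0 km
  D: calculated 133.5 vs reported 133.5 → residual 0.0 km
B, C, D are mutually consistent (residuals ≈ 0); A is off by 58.3 km.

A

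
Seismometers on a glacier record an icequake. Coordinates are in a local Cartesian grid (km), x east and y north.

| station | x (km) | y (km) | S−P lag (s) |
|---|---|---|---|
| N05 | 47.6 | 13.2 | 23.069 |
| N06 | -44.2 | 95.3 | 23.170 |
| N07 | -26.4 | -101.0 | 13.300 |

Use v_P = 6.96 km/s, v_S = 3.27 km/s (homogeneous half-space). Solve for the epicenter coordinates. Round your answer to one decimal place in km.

Distance from S−P lag: d = Δt · v_P v_S / (v_P − v_S) = Δt · (6.96·3.27)/(6.96−3.27) ≈ 6.1678·Δt.
So d_N05 = 142.29, d_N06 = 142.91, d_N07 = 82.03 km.
Circle about each station: (x − 47.6)² + (y − 13.2)² = 142.29²; (x + 44.2)² + (y − 95.3)² = 142.91²; (x + 26.4)² + (y + 101.0)² = 82.03².
Subtracting pairs of circle equations eliminates x²+y² and gives linear equations (the radical axes):
-183.6 x + 164.2 y = 8418.91
-148.0 x − 228.4 y = 21975.48
Solving the 2×2 system: x ≈ -83.5, y ≈ -42.1 km.

-83.5 km east, -42.1 km north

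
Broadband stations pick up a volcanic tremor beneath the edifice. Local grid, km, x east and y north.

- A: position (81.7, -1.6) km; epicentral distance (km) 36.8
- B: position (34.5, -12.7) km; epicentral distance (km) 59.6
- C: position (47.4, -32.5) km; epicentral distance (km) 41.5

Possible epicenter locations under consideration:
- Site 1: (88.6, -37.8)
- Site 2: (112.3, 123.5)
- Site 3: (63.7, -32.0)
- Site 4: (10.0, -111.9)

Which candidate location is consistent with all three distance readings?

Site 1

For each candidate, compare |candidate − station| to the reported distance:
Site 1: residuals A 0.1, B 0.0, C 0.0 → max 0.1 km
Site 2: residuals A 92.0, B 97.3, C 127.5 → max 127.5 km
Site 3: residuals A 1.5, B 24.6, C 25.2 → max 25.2 km
Site 4: residuals A 94.8, B 42.6, C 46.3 → max 94.8 km
Only Site 1 has all residuals ≈ 0.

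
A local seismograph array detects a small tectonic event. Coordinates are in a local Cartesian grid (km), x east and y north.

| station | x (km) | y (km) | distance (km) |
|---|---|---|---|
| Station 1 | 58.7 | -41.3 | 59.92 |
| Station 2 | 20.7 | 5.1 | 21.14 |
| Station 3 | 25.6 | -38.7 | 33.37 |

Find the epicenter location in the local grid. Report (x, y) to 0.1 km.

7.0 km east, -11.0 km north

Circle about each station: (x − 58.7)² + (y + 41.3)² = 59.92²; (x − 20.7)² + (y − 5.1)² = 21.14²; (x − 25.6)² + (y + 38.7)² = 33.37².
Subtracting pairs of circle equations eliminates x²+y² and gives linear equations (the radical axes):
-76.0 x + 92.8 y = -1553.37
-66.2 x + 5.2 y = -521.48
Solving the 2×2 system: x ≈ 7.0, y ≈ -11.0 km.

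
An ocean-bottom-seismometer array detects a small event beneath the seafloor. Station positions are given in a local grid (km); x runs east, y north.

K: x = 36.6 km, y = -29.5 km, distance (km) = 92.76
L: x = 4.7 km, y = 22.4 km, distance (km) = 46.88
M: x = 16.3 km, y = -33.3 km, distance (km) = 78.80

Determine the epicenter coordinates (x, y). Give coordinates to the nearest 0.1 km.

Circle about each station: (x − 36.6)² + (y + 29.5)² = 92.76²; (x − 4.7)² + (y − 22.4)² = 46.88²; (x − 16.3)² + (y + 33.3)² = 78.80².
Subtracting pairs of circle equations eliminates x²+y² and gives linear equations (the radical axes):
-63.8 x + 103.8 y = 4720.72
-40.6 x − 7.6 y = 1559.75
Solving the 2×2 system: x ≈ -42.1, y ≈ 19.6 km.

-42.1 km east, 19.6 km north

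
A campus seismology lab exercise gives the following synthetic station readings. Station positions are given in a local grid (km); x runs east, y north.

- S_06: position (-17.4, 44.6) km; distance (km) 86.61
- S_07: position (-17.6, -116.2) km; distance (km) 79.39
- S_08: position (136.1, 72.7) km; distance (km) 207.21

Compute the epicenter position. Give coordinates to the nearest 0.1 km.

Circle about each station: (x + 17.4)² + (y − 44.6)² = 86.61²; (x + 17.6)² + (y + 116.2)² = 79.39²; (x − 136.1)² + (y − 72.7)² = 207.21².
Subtracting the S_06 equation from the S_07 and S_08 equations removes the quadratic terms:
-0.4 x − 321.6 y = 12718.80
307.0 x + 56.2 y = -13918.11
Solving the 2×2 system: x ≈ -38.1, y ≈ -39.5 km.
Check against S_06 (with the unrounded x, y): √((x + 17.4)²+(y − 44.6)²) = 86.61 ≈ 86.61 km. ✓

x ≈ -38.1 km, y ≈ -39.5 km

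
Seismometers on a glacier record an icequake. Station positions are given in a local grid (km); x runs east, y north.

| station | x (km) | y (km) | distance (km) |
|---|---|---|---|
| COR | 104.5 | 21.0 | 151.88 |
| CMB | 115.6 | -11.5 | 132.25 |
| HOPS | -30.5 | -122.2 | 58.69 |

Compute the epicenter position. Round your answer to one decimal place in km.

Circle about each station: (x − 104.5)² + (y − 21.0)² = 151.88²; (x − 115.6)² + (y + 11.5)² = 132.25²; (x + 30.5)² + (y + 122.2)² = 58.69².
Subtracting pairs of circle equations eliminates x²+y² and gives linear equations (the radical axes):
22.2 x − 65.0 y = 7711.83
-270.0 x − 286.4 y = 24124.86
Solving the 2×2 system: x ≈ 26.8, y ≈ -109.5 km.
Check against COR (with the unrounded x, y): √((x − 104.5)²+(y − 21.0)²) = 151.88 ≈ 151.88 km. ✓

(26.8, -109.5)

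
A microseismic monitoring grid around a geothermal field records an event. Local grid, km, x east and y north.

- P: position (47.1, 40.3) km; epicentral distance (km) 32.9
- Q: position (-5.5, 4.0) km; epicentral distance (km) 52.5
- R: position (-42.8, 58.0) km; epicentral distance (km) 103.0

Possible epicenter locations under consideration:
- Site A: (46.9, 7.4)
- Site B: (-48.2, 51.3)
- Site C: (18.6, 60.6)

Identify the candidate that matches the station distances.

For each candidate, compare |candidate − station| to the reported distance:
Site A: residuals P 0.0, Q 0.0, R 0.0 → max 0.0 km
Site B: residuals P 63.0, Q 11.2, R 94.4 → max 94.4 km
Site C: residuals P 2.1, Q 9.0, R 41.5 → max 41.5 km
Only Site A has all residuals ≈ 0.

Site A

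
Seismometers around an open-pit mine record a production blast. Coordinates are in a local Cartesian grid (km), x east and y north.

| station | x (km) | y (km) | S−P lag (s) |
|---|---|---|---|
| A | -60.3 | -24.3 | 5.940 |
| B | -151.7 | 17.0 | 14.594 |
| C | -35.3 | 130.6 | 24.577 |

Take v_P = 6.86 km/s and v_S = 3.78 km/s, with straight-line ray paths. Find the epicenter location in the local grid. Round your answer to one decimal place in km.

Distance from S−P lag: d = Δt · v_P v_S / (v_P − v_S) = Δt · (6.86·3.78)/(6.86−3.78) ≈ 8.4191·Δt.
So d_A = 50.01, d_B = 122.87, d_C = 206.92 km.
Circle about each station: (x + 60.3)² + (y + 24.3)² = 50.01²; (x + 151.7)² + (y − 17.0)² = 122.87²; (x + 35.3)² + (y − 130.6)² = 206.92².
Subtracting the A equation from the B and C equations removes the quadratic terms:
-182.8 x + 82.6 y = 6479.27
50.0 x + 309.8 y = -26239.02
Solving the 2×2 system: x ≈ -68.7, y ≈ -73.6 km.

(-68.7, -73.6)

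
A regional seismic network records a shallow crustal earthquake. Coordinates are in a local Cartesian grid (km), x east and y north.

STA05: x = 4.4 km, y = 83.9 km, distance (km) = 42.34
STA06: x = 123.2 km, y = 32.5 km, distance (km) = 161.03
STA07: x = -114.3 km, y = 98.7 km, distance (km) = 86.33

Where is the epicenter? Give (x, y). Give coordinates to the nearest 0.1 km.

Circle about each station: (x − 4.4)² + (y − 83.9)² = 42.34²; (x − 123.2)² + (y − 32.5)² = 161.03²; (x + 114.3)² + (y − 98.7)² = 86.33².
Subtracting the STA05 equation from the STA06 and STA07 equations removes the quadratic terms:
237.6 x − 102.8 y = -14962.07
-237.4 x + 29.6 y = 10087.42
Solving the 2×2 system: x ≈ -34.2, y ≈ 66.5 km.
Check against STA05 (with the unrounded x, y): √((x − 4.4)²+(y − 83.9)²) = 42.34 ≈ 42.34 km. ✓

(-34.2, 66.5)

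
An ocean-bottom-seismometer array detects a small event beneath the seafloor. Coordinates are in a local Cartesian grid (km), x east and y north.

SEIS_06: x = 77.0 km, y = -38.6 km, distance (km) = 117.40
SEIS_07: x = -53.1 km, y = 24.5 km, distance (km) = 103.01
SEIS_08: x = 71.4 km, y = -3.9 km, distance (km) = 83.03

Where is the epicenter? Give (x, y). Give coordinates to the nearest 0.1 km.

Circle about each station: (x − 77.0)² + (y + 38.6)² = 117.40²; (x + 53.1)² + (y − 24.5)² = 103.01²; (x − 71.4)² + (y + 3.9)² = 83.03².
Subtracting the SEIS_06 equation from the SEIS_07 and SEIS_08 equations removes the quadratic terms:
-260.2 x + 126.2 y = -827.40
-11.2 x + 69.4 y = 4582.99
Solving the 2×2 system: x ≈ 38.2, y ≈ 72.2 km.
Check against SEIS_06 (with the unrounded x, y): √((x − 77.0)²+(y + 38.6)²) = 117.40 ≈ 117.40 km. ✓

38.2 km east, 72.2 km north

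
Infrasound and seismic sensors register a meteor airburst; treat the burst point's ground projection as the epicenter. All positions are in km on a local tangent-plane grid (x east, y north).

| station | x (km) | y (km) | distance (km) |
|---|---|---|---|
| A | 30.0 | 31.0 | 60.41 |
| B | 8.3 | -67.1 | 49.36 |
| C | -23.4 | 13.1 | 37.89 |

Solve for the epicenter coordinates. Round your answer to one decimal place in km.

Circle about each station: (x − 30.0)² + (y − 31.0)² = 60.41²; (x − 8.3)² + (y + 67.1)² = 49.36²; (x + 23.4)² + (y − 13.1)² = 37.89².
Subtracting the A equation from the B and C equations removes the quadratic terms:
-43.4 x − 196.2 y = 3923.26
-106.8 x − 35.8 y = 1071.89
Solving the 2×2 system: x ≈ -3.6, y ≈ -19.2 km.

x ≈ -3.6 km, y ≈ -19.2 km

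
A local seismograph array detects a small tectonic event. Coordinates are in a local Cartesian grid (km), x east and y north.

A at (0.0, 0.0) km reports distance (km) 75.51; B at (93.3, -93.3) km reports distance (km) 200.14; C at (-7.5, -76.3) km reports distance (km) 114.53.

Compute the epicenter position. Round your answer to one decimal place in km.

-73.5 km east, 17.3 km north

Circle about each station: x² + y² = 75.51²; (x − 93.3)² + (y + 93.3)² = 200.14²; (x + 7.5)² + (y + 76.3)² = 114.53².
Subtracting the A equation from the B and C equations removes the quadratic terms:
186.6 x − 186.6 y = -16944.48
-15.0 x − 152.6 y = -1537.42
Solving the 2×2 system: x ≈ -73.5, y ≈ 17.3 km.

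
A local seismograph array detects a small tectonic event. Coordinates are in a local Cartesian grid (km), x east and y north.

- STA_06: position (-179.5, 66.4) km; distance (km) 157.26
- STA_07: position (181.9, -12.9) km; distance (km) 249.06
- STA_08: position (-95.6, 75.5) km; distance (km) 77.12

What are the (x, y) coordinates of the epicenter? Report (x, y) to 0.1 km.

(-30.6, 117.0)

Circle about each station: (x + 179.5)² + (y − 66.4)² = 157.26²; (x − 181.9)² + (y + 12.9)² = 249.06²; (x + 95.6)² + (y − 75.5)² = 77.12².
Subtracting pairs of circle equations eliminates x²+y² and gives linear equations (the radical axes):
722.8 x − 158.6 y = -40675.37
167.8 x + 18.2 y = -3006.39
Solving the 2×2 system: x ≈ -30.6, y ≈ 117.0 km.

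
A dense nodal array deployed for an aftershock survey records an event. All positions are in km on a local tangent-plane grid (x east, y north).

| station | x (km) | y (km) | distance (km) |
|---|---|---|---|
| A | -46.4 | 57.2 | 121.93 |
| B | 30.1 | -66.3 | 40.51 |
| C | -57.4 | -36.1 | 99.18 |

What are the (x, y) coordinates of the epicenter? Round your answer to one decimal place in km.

41.4 km east, -27.4 km north

Circle about each station: (x + 46.4)² + (y − 57.2)² = 121.93²; (x − 30.1)² + (y + 66.3)² = 40.51²; (x + 57.4)² + (y + 36.1)² = 99.18².
Subtracting the A equation from the B and C equations removes the quadratic terms:
153.0 x − 247.0 y = 13102.76
-22.0 x − 186.6 y = 4203.42
Solving the 2×2 system: x ≈ 41.4, y ≈ -27.4 km.
Check against A (with the unrounded x, y): √((x + 46.4)²+(y − 57.2)²) = 121.93 ≈ 121.93 km. ✓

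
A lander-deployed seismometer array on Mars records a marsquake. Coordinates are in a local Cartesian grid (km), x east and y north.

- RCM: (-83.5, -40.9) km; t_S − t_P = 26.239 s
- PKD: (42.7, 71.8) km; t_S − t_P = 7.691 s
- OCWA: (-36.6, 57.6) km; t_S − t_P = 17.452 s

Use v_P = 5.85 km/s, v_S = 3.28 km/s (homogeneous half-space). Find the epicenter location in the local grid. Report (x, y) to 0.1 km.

x ≈ 93.0 km, y ≈ 44.1 km

Distance from S−P lag: d = Δt · v_P v_S / (v_P − v_S) = Δt · (5.85·3.28)/(5.85−3.28) ≈ 7.4661·Δt.
So d_RCM = 195.90, d_PKD = 57.42, d_OCWA = 130.30 km.
Circle about each station: (x + 83.5)² + (y + 40.9)² = 195.90²; (x − 42.7)² + (y − 71.8)² = 57.42²; (x + 36.6)² + (y − 57.6)² = 130.30².
Subtracting pairs of circle equations eliminates x²+y² and gives linear equations (the radical axes):
252.4 x + 225.4 y = 33413.22
93.8 x + 197.0 y = 17410.98
Solving the 2×2 system: x ≈ 93.0, y ≈ 44.1 km.
Check against RCM (with the unrounded x, y): √((x + 83.5)²+(y + 40.9)²) = 195.90 ≈ 195.90 km. ✓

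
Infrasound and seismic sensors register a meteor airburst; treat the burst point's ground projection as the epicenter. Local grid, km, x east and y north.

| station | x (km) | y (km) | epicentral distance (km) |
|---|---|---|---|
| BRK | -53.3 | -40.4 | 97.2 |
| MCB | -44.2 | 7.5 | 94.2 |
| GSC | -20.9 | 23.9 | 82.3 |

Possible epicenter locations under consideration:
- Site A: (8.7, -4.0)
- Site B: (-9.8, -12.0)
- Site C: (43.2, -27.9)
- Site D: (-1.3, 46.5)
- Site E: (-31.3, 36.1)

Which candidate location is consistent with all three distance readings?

Site C

For each candidate, compare |candidate − station| to the reported distance:
Site A: residuals BRK 25.3, MCB 40.1, GSC 41.6 → max 41.6 km
Site B: residuals BRK 45.2, MCB 54.7, GSC 44.7 → max 54.7 km
Site C: residuals BRK 0.1, MCB 0.1, GSC 0.1 → max 0.1 km
Site D: residuals BRK 4.1, MCB 36.2, GSC 52.4 → max 52.4 km
Site E: residuals BRK 17.6, MCB 62.8, GSC 66.3 → max 66.3 km
Only Site C has all residuals ≈ 0.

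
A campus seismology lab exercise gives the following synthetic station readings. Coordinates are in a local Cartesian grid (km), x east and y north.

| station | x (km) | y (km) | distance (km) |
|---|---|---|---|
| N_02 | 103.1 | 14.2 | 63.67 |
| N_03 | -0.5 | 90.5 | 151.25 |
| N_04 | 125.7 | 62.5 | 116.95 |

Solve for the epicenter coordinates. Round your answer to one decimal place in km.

Circle about each station: (x − 103.1)² + (y − 14.2)² = 63.67²; (x + 0.5)² + (y − 90.5)² = 151.25²; (x − 125.7)² + (y − 62.5)² = 116.95².
Subtracting the N_02 equation from the N_03 and N_04 equations removes the quadratic terms:
-207.2 x + 152.6 y = -21463.44
45.2 x + 96.6 y = -747.94
Solving the 2×2 system: x ≈ 72.8, y ≈ -41.8 km.
Check against N_02 (with the unrounded x, y): √((x − 103.1)²+(y − 14.2)²) = 63.68 ≈ 63.67 km. ✓

(72.8, -41.8)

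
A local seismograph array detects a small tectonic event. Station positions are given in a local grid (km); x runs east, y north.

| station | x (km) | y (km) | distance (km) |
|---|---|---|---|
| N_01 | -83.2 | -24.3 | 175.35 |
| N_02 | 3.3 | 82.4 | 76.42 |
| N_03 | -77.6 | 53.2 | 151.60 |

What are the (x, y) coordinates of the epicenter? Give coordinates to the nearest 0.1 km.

74.0 km east, 53.4 km north

Circle about each station: (x + 83.2)² + (y + 24.3)² = 175.35²; (x − 3.3)² + (y − 82.4)² = 76.42²; (x + 77.6)² + (y − 53.2)² = 151.60².
Subtracting the N_01 equation from the N_02 and N_03 equations removes the quadratic terms:
173.0 x + 213.4 y = 24195.53
11.2 x + 155.0 y = 9104.33
Solving the 2×2 system: x ≈ 74.0, y ≈ 53.4 km.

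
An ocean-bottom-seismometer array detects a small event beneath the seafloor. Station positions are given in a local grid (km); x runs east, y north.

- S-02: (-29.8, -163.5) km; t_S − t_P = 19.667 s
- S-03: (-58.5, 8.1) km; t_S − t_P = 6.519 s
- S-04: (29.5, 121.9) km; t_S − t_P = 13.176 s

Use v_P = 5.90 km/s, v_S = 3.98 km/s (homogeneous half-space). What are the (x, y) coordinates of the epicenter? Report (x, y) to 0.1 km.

Distance from S−P lag: d = Δt · v_P v_S / (v_P − v_S) = Δt · (5.90·3.98)/(5.90−3.98) ≈ 12.2302·Δt.
So d_S-02 = 240.53, d_S-03 = 79.73, d_S-04 = 161.15 km.
Circle about each station: (x + 29.8)² + (y + 163.5)² = 240.53²; (x + 58.5)² + (y − 8.1)² = 79.73²; (x − 29.5)² + (y − 121.9)² = 161.15².
Subtracting pairs of circle equations eliminates x²+y² and gives linear equations (the radical axes):
-57.4 x + 343.2 y = 27365.38
118.6 x + 570.8 y = 19994.93
Solving the 2×2 system: x ≈ -119.2, y ≈ 59.8 km.

(-119.2, 59.8)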